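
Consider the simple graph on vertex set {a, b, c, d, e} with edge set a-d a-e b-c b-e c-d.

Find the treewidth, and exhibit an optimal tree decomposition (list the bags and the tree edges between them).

Each bag holds 3 vertices, so the decomposition has width 2, which upper-bounds the treewidth. Since d–a–e–b–c–d is a cycle in G, G is not acyclic. Forests are exactly the graphs of treewidth ≤ 1, so tw(G) ≥ 2. The upper and lower bounds meet at 2, so that is the treewidth.

Treewidth 2.
One optimal decomposition is:
Bags: B1 = {a, d, e}  B2 = {b, d, e}  B3 = {b, c, d}
Tree: B1–B2, B2–B3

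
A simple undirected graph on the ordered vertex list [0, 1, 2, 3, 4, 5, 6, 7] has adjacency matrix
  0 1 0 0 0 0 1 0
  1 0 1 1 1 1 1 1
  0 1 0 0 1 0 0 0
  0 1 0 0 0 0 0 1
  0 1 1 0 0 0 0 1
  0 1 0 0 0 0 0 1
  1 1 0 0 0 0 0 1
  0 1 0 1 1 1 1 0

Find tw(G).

A width-2 tree decomposition is:
Bags: B1 = {1, 6, 7}  B2 = {1, 4, 7}  B3 = {1, 2, 4}  B4 = {1, 5, 7}  B5 = {0, 1, 6}  B6 = {1, 3, 7}
Tree: B1–B2, B2–B3, B2–B4, B1–B5, B2–B6
The largest bag has 3 vertices, giving width 2; this decomposition certifies tw(G) ≤ 2. Conversely, {0, 1, 6} is a clique of size 3, and the vertices of any clique must share a bag in every tree decomposition; so some bag has ≥ 3 vertices and tw(G) ≥ 2. Hence tw(G) = 2 exactly.

2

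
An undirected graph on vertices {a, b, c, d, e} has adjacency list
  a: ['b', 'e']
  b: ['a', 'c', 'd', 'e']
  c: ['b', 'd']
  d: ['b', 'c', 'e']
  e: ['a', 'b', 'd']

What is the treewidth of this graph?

2

A width-2 tree decomposition is:
Bags: B1 = {b, d, e}  B2 = {b, c, d}  B3 = {a, b, e}
Tree: B1–B2, B1–B3
Every bag has size at most 3, so the width is 3 − 1 = 2 and tw(G) ≤ 2. Conversely, {b, d, e} is a clique of size 3, and the vertices of any clique must share a bag in every tree decomposition; so some bag has ≥ 3 vertices and tw(G) ≥ 2. The upper and lower bounds meet at 2, so that is the treewidth.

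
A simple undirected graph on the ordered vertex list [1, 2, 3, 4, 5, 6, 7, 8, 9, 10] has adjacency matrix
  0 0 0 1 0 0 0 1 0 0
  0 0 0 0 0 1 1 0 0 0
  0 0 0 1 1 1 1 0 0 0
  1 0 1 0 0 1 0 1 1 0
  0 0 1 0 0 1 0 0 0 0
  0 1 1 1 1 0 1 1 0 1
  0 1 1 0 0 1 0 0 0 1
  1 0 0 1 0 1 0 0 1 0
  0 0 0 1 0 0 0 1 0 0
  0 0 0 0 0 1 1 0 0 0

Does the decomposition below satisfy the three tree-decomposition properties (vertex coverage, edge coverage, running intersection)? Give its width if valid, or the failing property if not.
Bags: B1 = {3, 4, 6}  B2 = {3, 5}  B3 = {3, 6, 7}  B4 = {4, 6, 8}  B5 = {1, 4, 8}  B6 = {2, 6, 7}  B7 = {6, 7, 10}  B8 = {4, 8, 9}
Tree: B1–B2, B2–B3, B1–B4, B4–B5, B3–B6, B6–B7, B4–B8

No — edge (6,5) lies in no bag.

A tree decomposition must satisfy three properties: every vertex lies in some bag; for every edge, both endpoints lie together in some bag; and for every vertex, the bags containing it form a connected subtree. Here edge (6,5) lies in no bag, so the decomposition is invalid.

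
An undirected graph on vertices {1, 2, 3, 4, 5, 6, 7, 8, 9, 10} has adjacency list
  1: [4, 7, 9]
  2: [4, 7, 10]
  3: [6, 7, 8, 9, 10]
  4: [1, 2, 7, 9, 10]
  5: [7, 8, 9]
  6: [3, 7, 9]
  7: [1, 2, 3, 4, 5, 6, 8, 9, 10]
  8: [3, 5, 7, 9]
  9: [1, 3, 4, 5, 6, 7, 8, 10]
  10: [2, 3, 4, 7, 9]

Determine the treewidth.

A width-3 tree decomposition is:
Bags: B1 = {3, 7, 9, 10}  B2 = {4, 7, 9, 10}  B3 = {1, 4, 7, 9}  B4 = {3, 7, 8, 9}  B5 = {2, 4, 7, 10}  B6 = {3, 6, 7, 9}  B7 = {5, 7, 8, 9}
Tree: B1–B2, B2–B3, B1–B4, B2–B5, B4–B6, B4–B7
The largest bag has 4 vertices, giving width 3; this decomposition certifies tw(G) ≤ 3. Conversely, {1, 4, 7, 9} is a clique of size 4, and the vertices of any clique must share a bag in every tree decomposition; so some bag has ≥ 4 vertices and tw(G) ≥ 3. Combining the bounds, tw(G) = 3.

3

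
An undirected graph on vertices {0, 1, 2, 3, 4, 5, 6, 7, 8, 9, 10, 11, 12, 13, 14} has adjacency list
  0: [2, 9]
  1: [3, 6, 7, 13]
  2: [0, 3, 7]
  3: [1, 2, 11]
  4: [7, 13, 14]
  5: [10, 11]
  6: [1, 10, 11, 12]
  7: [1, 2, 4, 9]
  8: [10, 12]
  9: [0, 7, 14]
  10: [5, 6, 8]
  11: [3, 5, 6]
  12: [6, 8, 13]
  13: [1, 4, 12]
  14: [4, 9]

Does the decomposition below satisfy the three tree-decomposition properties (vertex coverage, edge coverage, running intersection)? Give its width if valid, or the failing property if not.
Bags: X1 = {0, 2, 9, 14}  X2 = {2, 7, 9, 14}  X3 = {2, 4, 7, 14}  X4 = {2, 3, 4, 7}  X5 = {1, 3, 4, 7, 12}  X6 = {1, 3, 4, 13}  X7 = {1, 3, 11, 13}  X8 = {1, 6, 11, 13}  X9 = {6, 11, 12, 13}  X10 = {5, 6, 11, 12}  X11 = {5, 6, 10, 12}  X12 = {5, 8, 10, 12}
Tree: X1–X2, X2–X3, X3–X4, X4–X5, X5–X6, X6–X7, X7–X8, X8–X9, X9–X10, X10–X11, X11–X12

No — bags containing vertex 12 are not connected in the tree.

A tree decomposition must satisfy three properties: every vertex lies in some bag; for every edge, both endpoints lie together in some bag; and for every vertex, the bags containing it form a connected subtree. Here bags containing vertex 12 are not connected in the tree, so the decomposition is invalid.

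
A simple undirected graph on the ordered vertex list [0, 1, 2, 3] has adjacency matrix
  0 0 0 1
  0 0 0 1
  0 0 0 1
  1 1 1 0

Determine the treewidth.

A width-1 tree decomposition is:
Bags: B1 = {1, 3}  B2 = {2, 3}  B3 = {0, 3}
Tree: B1–B2, B2–B3
Every bag has size at most 2, so the width is 2 − 1 = 1 and tw(G) ≤ 1. Any graph with an edge has treewidth ≥ 1, and G has the edge 3–1. The upper and lower bounds meet at 1, so that is the treewidth.

1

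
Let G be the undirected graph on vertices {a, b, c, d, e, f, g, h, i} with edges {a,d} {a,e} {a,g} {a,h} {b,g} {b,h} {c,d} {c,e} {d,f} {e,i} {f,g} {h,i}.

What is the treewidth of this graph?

3

A width-3 tree decomposition is:
Bags: B1 = {b, f, g, h}  B2 = {a, f, g, h}  B3 = {a, d, f, h}  B4 = {a, d, h, i}  B5 = {a, d, e, i}  B6 = {c, d, e, i}
Tree: B1–B2, B2–B3, B3–B4, B4–B5, B5–B6
Every bag has size at most 4, so the width is 4 − 1 = 3 and tw(G) ≤ 3. For the lower bound: the 4 vertex sets {b,f,g}, {h}, {a}, {c,d,e,i} are disjoint, each induces a connected subgraph, and every pair is joined by at least one edge of G. Contracting each set to a single vertex therefore yields K_{4} as a minor, and since treewidth is minor-monotone, tw(G) ≥ tw(K_{4}) = 3. Therefore the treewidth is 3.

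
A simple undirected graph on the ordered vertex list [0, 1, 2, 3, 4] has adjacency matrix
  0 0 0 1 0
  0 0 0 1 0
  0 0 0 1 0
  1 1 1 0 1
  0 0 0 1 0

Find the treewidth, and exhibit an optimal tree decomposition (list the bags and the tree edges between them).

Treewidth 1.
One optimal decomposition is:
Bags: B1 = {0, 3}  B2 = {2, 3}  B3 = {3, 4}  B4 = {1, 3}
Tree: B1–B2, B2–B3, B2–B4

Each bag holds 2 vertices, so the decomposition has width 1, which upper-bounds the treewidth. G has an edge, so its treewidth is at least 1. The upper and lower bounds meet at 1, so that is the treewidth.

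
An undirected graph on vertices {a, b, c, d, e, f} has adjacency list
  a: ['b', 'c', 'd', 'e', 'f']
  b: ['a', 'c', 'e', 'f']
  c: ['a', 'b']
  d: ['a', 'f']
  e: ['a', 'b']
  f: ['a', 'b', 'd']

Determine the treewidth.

2

A width-2 tree decomposition is:
Bags: B1 = {a, b, c}  B2 = {a, b, f}  B3 = {a, d, f}  B4 = {a, b, e}
Tree: B1–B2, B2–B3, B2–B4
The largest bag has 3 vertices, giving width 2; this decomposition certifies tw(G) ≤ 2. Conversely, {a, d, f} is a clique of size 3, and the vertices of any clique must share a bag in every tree decomposition; so some bag has ≥ 3 vertices and tw(G) ≥ 2. Combining the bounds, tw(G) = 2.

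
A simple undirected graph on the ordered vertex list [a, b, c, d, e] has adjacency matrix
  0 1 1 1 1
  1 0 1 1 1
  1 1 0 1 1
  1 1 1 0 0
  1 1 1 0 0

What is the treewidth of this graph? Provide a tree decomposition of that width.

The largest bag has 4 vertices, giving width 3; this decomposition certifies tw(G) ≤ 3. Conversely, {a, b, c, d} is a clique of size 4, and the vertices of any clique must share a bag in every tree decomposition; so some bag has ≥ 4 vertices and tw(G) ≥ 3. Combining the bounds, tw(G) = 3.

Treewidth 3.
One such decomposition:
Bags: B1 = {a, b, c, d}  B2 = {a, b, c, e}
Tree: B1–B2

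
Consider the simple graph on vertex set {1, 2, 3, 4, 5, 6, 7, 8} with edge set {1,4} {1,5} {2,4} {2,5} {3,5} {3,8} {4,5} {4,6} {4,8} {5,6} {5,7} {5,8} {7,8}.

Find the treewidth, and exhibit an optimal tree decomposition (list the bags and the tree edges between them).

Treewidth 2.
One optimal decomposition is:
Bags: B1 = {4, 5, 8}  B2 = {2, 4, 5}  B3 = {3, 5, 8}  B4 = {1, 4, 5}  B5 = {5, 7, 8}  B6 = {4, 5, 6}
Tree: B1–B2, B1–B3, B2–B4, B3–B5, B4–B6

Each bag holds 3 vertices, so the decomposition has width 2, which upper-bounds the treewidth. For the lower bound, the 3 vertices {3, 5, 8} are pairwise adjacent, and any tree decomposition puts a clique entirely inside one bag — forcing width ≥ 2. Therefore the treewidth is 2.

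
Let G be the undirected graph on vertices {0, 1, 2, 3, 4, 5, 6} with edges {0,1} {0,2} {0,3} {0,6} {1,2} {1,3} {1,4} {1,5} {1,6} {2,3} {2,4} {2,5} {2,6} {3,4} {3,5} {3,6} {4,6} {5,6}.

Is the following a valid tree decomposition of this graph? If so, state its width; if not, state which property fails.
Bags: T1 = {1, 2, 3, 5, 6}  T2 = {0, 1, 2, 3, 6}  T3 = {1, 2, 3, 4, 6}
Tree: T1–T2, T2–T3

Yes; width 4.

Vertex coverage: the bags together contain {0, 1, 2, 3, 4, 5, 6}, the full vertex set. Edge coverage: each edge of G has both endpoints in at least one bag. Running intersection: for every vertex, the bags containing it form a connected subtree. All three properties hold, so this is a valid tree decomposition of width max|bag| − 1 = 4, and hence tw(G) ≤ 4.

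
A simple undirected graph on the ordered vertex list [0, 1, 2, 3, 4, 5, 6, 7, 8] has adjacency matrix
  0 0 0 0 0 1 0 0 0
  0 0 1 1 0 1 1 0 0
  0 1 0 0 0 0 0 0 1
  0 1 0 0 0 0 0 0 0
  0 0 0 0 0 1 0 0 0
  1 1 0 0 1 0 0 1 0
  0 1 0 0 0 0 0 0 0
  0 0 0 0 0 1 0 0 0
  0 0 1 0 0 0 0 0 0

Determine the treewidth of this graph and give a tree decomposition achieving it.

Treewidth 1.
One such decomposition:
Bags: B1 = {1, 5}  B2 = {1, 6}  B3 = {1, 2}  B4 = {5, 7}  B5 = {2, 8}  B6 = {4, 5}  B7 = {1, 3}  B8 = {0, 5}
Tree: B1–B2, B1–B3, B1–B4, B3–B5, B1–B6, B2–B7, B6–B8

Every bag has size at most 2, so the width is 2 − 1 = 1 and tw(G) ≤ 1. Any graph with an edge has treewidth ≥ 1, and G has the edge 5–1. Hence tw(G) = 1 exactly.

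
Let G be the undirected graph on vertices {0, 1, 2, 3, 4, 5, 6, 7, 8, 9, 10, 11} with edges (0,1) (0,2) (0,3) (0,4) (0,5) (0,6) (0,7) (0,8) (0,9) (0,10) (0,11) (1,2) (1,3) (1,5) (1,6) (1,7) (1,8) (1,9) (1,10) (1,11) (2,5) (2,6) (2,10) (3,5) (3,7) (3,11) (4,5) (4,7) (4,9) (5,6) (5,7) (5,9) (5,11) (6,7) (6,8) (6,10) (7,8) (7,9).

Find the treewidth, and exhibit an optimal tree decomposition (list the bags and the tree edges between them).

Treewidth 4.
Bags: B1 = {0, 1, 5, 7, 9}  B2 = {0, 4, 5, 7, 9}  B3 = {0, 1, 5, 6, 7}  B4 = {0, 1, 3, 5, 7}  B5 = {0, 1, 2, 5, 6}  B6 = {0, 1, 6, 7, 8}  B7 = {0, 1, 2, 6, 10}  B8 = {0, 1, 3, 5, 11}
Tree: B1–B2, B1–B3, B1–B4, B3–B5, B3–B6, B5–B7, B4–B8

Each bag holds 5 vertices, so the decomposition has width 4, which upper-bounds the treewidth. For the lower bound, the 5 vertices {0, 1, 6, 7, 8} are pairwise adjacent, and any tree decomposition puts a clique entirely inside one bag — forcing width ≥ 4. Combining the bounds, tw(G) = 4.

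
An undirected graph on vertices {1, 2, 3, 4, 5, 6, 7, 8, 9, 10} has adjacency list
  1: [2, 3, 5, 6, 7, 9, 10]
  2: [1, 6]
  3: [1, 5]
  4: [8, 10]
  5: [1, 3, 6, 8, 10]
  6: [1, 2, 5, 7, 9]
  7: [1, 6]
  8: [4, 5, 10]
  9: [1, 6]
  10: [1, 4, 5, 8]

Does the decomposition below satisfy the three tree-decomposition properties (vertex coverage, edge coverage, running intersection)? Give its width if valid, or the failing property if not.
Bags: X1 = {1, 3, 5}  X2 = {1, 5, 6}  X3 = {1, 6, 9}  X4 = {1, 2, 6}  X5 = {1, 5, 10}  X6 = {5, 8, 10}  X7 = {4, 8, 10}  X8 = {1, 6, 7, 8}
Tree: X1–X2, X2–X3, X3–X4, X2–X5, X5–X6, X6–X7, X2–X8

No — bags containing vertex 8 are not connected in the tree.

A tree decomposition must satisfy three properties: every vertex lies in some bag; for every edge, both endpoints lie together in some bag; and for every vertex, the bags containing it form a connected subtree. Here bags containing vertex 8 are not connected in the tree, so the decomposition is invalid.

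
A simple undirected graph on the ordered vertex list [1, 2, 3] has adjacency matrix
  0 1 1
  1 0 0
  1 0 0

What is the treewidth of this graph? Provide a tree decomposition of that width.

Each bag holds 2 vertices, so the decomposition has width 1, which upper-bounds the treewidth. Since G has at least one edge (e.g. 1–3), it is not an edgeless graph, so tw(G) ≥ 1. Combining the bounds, tw(G) = 1.

Treewidth 1.
One such decomposition:
Bags: B1 = {1, 3}  B2 = {1, 2}
Tree: B1–B2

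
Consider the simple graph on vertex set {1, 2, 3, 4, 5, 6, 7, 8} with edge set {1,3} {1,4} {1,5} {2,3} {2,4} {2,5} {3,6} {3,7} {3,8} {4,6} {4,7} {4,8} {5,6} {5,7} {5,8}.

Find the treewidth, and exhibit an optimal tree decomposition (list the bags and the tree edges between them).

Treewidth 3.
Bags: B1 = {1, 3, 4, 5}  B2 = {3, 4, 5, 6}  B3 = {2, 3, 4, 5}  B4 = {3, 4, 5, 8}  B5 = {3, 4, 5, 7}
Tree: B1–B2, B2–B3, B3–B4, B4–B5

Every bag has size at most 4, so the width is 4 − 1 = 3 and tw(G) ≤ 3. For the lower bound: the 4 vertex sets {1,5}, {3,6}, {4}, {2} are disjoint, each induces a connected subgraph, and every pair is joined by at least one edge of G. Contracting each set to a single vertex therefore yields K_{4} as a minor, and since treewidth is minor-monotone, tw(G) ≥ tw(K_{4}) = 3. Therefore the treewidth is 3.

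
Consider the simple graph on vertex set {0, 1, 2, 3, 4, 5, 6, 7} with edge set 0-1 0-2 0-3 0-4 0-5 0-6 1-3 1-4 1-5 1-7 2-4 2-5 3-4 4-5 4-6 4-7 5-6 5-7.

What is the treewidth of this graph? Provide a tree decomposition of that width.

The largest bag has 4 vertices, giving width 3; this decomposition certifies tw(G) ≤ 3. On the other hand G contains the 4-clique {0, 1, 3, 4}. A clique must lie in a single bag of any decomposition, so no decomposition can have width below 3. Hence tw(G) = 3 exactly.

Treewidth 3.
One optimal decomposition is:
Bags: B1 = {0, 1, 4, 5}  B2 = {0, 4, 5, 6}  B3 = {0, 1, 3, 4}  B4 = {1, 4, 5, 7}  B5 = {0, 2, 4, 5}
Tree: B1–B2, B1–B3, B1–B4, B1–B5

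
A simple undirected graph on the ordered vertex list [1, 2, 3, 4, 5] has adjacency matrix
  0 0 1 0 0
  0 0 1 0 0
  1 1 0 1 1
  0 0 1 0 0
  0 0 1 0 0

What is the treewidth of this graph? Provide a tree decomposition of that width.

Treewidth 1.
One such decomposition:
Bags: B1 = {2, 3}  B2 = {1, 3}  B3 = {3, 5}  B4 = {3, 4}
Tree: B1–B2, B1–B3, B1–B4

Every bag has size at most 2, so the width is 2 − 1 = 1 and tw(G) ≤ 1. G has an edge, so its treewidth is at least 1. Hence tw(G) = 1 exactly.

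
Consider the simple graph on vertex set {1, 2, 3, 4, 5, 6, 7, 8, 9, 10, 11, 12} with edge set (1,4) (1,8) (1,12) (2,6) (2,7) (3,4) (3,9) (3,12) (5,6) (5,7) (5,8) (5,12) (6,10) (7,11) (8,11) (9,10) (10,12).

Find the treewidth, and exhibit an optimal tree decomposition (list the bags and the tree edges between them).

Treewidth 3.
Bags: B1 = {3, 4, 9, 10}  B2 = {3, 4, 10, 12}  B3 = {1, 4, 10, 12}  B4 = {1, 6, 10, 12}  B5 = {1, 5, 6, 12}  B6 = {1, 5, 6, 8}  B7 = {2, 5, 6, 8}  B8 = {2, 5, 7, 8}  B9 = {2, 7, 8, 11}
Tree: B1–B2, B2–B3, B3–B4, B4–B5, B5–B6, B6–B7, B7–B8, B8–B9

The largest bag has 4 vertices, giving width 3; this decomposition certifies tw(G) ≤ 3. For the lower bound: the 4 vertex sets {3,4,9}, {10}, {12}, {1,5,6,8} are disjoint, each induces a connected subgraph, and every pair is joined by at least one edge of G. Contracting each set to a single vertex therefore yields K_{4} as a minor, and since treewidth is minor-monotone, tw(G) ≥ tw(K_{4}) = 3. Combining the bounds, tw(G) = 3.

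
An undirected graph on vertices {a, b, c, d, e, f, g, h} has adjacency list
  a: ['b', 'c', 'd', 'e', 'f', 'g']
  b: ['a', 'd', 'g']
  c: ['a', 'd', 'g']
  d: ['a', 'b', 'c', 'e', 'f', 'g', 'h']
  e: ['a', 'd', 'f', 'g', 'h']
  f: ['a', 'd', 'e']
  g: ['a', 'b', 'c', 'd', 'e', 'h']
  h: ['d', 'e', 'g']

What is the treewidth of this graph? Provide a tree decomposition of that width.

Each bag holds 4 vertices, so the decomposition has width 3, which upper-bounds the treewidth. On the other hand G contains the 4-clique {d, e, g, h}. A clique must lie in a single bag of any decomposition, so no decomposition can have width below 3. Hence tw(G) = 3 exactly.

Treewidth 3.
One such decomposition:
Bags: B1 = {a, b, d, g}  B2 = {a, d, e, g}  B3 = {a, d, e, f}  B4 = {a, c, d, g}  B5 = {d, e, g, h}
Tree: B1–B2, B2–B3, B1–B4, B2–B5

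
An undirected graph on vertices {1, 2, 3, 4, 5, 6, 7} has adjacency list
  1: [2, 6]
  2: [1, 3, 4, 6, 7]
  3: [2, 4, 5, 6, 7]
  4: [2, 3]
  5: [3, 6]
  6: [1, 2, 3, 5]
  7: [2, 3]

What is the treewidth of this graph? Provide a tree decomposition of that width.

Each bag holds 3 vertices, so the decomposition has width 2, which upper-bounds the treewidth. For the lower bound, the 3 vertices {1, 2, 6} are pairwise adjacent, and any tree decomposition puts a clique entirely inside one bag — forcing width ≥ 2. Therefore the treewidth is 2.

Treewidth 2.
Bags: B1 = {2, 3, 6}  B2 = {1, 2, 6}  B3 = {2, 3, 7}  B4 = {2, 3, 4}  B5 = {3, 5, 6}
Tree: B1–B2, B1–B3, B1–B4, B1–B5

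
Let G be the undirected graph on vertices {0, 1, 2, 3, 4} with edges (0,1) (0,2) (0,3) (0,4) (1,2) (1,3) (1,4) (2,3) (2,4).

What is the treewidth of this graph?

A width-3 tree decomposition is:
Bags: B1 = {0, 1, 2, 4}  B2 = {0, 1, 2, 3}
Tree: B1–B2
Every bag has size at most 4, so the width is 4 − 1 = 3 and tw(G) ≤ 3. On the other hand G contains the 4-clique {0, 1, 2, 3}. A clique must lie in a single bag of any decomposition, so no decomposition can have width below 3. The upper and lower bounds meet at 3, so that is the treewidth.

3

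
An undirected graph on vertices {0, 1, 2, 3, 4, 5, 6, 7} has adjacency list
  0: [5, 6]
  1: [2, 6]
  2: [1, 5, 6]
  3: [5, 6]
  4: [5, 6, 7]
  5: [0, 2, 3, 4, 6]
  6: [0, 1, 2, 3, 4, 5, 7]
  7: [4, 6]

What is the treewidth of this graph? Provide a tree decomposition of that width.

Treewidth 2.
Bags: B1 = {3, 5, 6}  B2 = {2, 5, 6}  B3 = {1, 2, 6}  B4 = {4, 5, 6}  B5 = {0, 5, 6}  B6 = {4, 6, 7}
Tree: B1–B2, B2–B3, B2–B4, B4–B5, B4–B6

Each bag holds 3 vertices, so the decomposition has width 2, which upper-bounds the treewidth. For the lower bound, the 3 vertices {1, 2, 6} are pairwise adjacent, and any tree decomposition puts a clique entirely inside one bag — forcing width ≥ 2. The upper and lower bounds meet at 2, so that is the treewidth.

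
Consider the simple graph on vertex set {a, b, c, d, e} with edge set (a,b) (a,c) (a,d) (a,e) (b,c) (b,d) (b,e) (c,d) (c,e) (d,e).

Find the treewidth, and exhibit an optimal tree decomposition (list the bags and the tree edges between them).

With just one bag of size 5, the width is 5 − 1 = 4, so tw(G) ≤ 4. For the lower bound, the 5 vertices {a, b, c, d, e} are pairwise adjacent, and any tree decomposition puts a clique entirely inside one bag — forcing width ≥ 4. The upper and lower bounds meet at 4, so that is the treewidth.

Treewidth 4.
Bags: B1 = {a, b, c, d, e}
Tree: (single bag)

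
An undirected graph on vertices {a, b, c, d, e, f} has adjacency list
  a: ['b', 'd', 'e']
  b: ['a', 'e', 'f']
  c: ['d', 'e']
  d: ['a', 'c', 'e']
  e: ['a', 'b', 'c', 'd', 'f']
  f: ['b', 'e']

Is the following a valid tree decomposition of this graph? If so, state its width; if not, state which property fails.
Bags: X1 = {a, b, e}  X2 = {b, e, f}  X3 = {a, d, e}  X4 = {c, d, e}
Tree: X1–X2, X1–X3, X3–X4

Every vertex of G appears in some bag (union = {a, b, c, d, e, f}); every edge is covered by a bag; and for each vertex v the set of bags containing v is connected in the bag tree. The decomposition is therefore valid. The largest bag has 3 vertices, so the width is 2.

Yes; width 2.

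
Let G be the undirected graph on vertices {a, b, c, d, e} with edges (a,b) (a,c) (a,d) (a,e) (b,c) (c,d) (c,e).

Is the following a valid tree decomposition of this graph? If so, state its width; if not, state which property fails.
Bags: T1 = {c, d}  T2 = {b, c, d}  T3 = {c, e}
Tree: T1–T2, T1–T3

No — vertex a appears in no bag.

A tree decomposition must satisfy three properties: every vertex lies in some bag; for every edge, both endpoints lie together in some bag; and for every vertex, the bags containing it form a connected subtree. Here vertex a appears in no bag, so the decomposition is invalid.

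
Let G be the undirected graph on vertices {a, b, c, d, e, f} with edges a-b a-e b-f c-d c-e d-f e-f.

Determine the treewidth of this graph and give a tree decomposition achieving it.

Treewidth 2.
Bags: B1 = {c, d, e}  B2 = {d, e, f}  B3 = {a, e, f}  B4 = {a, b, f}
Tree: B1–B2, B2–B3, B3–B4

Every bag has size at most 3, so the width is 3 − 1 = 2 and tw(G) ≤ 2. For the lower bound, G contains the cycle c–d–f–e–c, so G is not a forest; only forests have treewidth ≤ 1, hence tw(G) ≥ 2. Therefore the treewidth is 2.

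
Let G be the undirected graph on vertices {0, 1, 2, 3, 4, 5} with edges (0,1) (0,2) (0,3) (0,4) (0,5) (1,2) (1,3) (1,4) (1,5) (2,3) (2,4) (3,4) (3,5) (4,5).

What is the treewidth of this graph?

A width-4 tree decomposition is:
Bags: B1 = {0, 1, 3, 4, 5}  B2 = {0, 1, 2, 3, 4}
Tree: B1–B2
Every bag has size at most 5, so the width is 5 − 1 = 4 and tw(G) ≤ 4. Conversely, {0, 1, 2, 3, 4} is a clique of size 5, and the vertices of any clique must share a bag in every tree decomposition; so some bag has ≥ 5 vertices and tw(G) ≥ 4. Hence tw(G) = 4 exactly.

4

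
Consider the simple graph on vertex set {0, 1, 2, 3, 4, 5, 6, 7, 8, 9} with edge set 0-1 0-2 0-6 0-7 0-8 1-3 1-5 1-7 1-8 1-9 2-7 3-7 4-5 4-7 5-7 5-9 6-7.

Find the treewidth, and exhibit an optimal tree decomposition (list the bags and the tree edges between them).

The largest bag has 3 vertices, giving width 2; this decomposition certifies tw(G) ≤ 2. On the other hand G contains the 3-clique {0, 1, 8}. A clique must lie in a single bag of any decomposition, so no decomposition can have width below 2. Therefore the treewidth is 2.

Treewidth 2.
One such decomposition:
Bags: B1 = {1, 5, 7}  B2 = {0, 1, 7}  B3 = {4, 5, 7}  B4 = {0, 1, 8}  B5 = {1, 3, 7}  B6 = {1, 5, 9}  B7 = {0, 2, 7}  B8 = {0, 6, 7}
Tree: B1–B2, B1–B3, B2–B4, B1–B5, B1–B6, B2–B7, B2–B8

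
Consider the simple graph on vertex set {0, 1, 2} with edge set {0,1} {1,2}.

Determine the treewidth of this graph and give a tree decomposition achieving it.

Treewidth 1.
One such decomposition:
Bags: B1 = {0, 1}  B2 = {1, 2}
Tree: B1–B2

Each bag holds 2 vertices, so the decomposition has width 1, which upper-bounds the treewidth. G has an edge, so its treewidth is at least 1. Hence tw(G) = 1 exactly.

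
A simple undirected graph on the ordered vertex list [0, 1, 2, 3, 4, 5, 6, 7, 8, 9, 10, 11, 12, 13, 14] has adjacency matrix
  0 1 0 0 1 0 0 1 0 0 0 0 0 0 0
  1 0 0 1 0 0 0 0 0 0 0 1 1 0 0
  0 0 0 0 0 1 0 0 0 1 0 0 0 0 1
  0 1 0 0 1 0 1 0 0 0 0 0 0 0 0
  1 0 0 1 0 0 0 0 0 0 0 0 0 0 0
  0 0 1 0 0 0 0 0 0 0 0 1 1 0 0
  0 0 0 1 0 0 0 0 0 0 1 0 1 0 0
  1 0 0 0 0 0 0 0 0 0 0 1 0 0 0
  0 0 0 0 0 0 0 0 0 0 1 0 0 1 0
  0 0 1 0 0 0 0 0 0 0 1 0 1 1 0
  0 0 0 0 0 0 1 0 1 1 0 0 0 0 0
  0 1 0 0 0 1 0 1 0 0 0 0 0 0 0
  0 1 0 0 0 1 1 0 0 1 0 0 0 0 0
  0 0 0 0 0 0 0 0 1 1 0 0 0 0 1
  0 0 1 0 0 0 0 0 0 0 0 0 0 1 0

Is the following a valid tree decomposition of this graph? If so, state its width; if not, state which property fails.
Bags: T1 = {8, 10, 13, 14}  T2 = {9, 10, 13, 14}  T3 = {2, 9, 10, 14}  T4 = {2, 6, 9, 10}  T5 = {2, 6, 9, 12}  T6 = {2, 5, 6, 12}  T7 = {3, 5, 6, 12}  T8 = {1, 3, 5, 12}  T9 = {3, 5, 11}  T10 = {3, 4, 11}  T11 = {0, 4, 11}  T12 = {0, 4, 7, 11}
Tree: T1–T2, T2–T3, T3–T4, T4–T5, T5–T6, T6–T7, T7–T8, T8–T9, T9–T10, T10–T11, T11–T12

No — edge (1,11) lies in no bag.

A tree decomposition must satisfy three properties: every vertex lies in some bag; for every edge, both endpoints lie together in some bag; and for every vertex, the bags containing it form a connected subtree. Here edge (1,11) lies in no bag, so the decomposition is invalid.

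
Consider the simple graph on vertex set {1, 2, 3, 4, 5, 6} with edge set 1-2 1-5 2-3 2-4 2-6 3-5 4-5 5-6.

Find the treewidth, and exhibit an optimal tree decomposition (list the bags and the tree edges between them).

Each bag holds 3 vertices, so the decomposition has width 2, which upper-bounds the treewidth. Since 2–3–5–1–2 is a cycle in G, G is not acyclic. Forests are exactly the graphs of treewidth ≤ 1, so tw(G) ≥ 2. Combining the bounds, tw(G) = 2.

Treewidth 2.
Bags: B1 = {2, 3, 5}  B2 = {1, 2, 5}  B3 = {2, 4, 5}  B4 = {2, 5, 6}
Tree: B1–B2, B2–B3, B3–B4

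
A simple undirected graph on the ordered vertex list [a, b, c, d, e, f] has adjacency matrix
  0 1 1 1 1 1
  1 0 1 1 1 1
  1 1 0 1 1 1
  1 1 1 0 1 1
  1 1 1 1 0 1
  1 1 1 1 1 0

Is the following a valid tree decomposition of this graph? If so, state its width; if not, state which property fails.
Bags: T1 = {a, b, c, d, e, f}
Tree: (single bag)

Vertex coverage: the bags together contain {a, b, c, d, e, f}, the full vertex set. Edge coverage: each edge of G has both endpoints in at least one bag. Running intersection: for every vertex, the bags containing it form a connected subtree. All three properties hold, so this is a valid tree decomposition of width max|bag| − 1 = 5, and hence tw(G) ≤ 5.

Yes; width 5.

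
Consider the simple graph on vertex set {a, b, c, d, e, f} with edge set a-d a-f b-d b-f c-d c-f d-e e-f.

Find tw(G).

2

A width-2 tree decomposition is:
Bags: B1 = {b, d, f}  B2 = {d, e, f}  B3 = {c, d, f}  B4 = {a, d, f}
Tree: B1–B2, B2–B3, B3–B4
Every bag has size at most 3, so the width is 3 − 1 = 2 and tw(G) ≤ 2. The edges f–b–d–e–f form a cycle, so G is not a tree and its treewidth is at least 2. Combining the bounds, tw(G) = 2.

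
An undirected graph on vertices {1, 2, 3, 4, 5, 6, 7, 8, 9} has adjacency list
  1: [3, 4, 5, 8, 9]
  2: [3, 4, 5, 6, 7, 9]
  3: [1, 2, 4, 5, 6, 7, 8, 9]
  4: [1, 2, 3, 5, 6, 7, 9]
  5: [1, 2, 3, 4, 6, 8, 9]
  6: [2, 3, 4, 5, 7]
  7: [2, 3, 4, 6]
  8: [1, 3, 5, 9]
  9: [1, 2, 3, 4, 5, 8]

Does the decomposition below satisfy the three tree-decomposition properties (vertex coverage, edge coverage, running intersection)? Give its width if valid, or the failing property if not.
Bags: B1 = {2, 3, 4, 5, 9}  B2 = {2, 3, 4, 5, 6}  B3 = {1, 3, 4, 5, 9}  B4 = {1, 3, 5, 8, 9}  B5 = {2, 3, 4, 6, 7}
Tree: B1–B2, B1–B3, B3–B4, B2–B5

Yes; width 4.

Checking the three conditions: (i) the bags cover all of {1, 2, 3, 4, 5, 6, 7, 8, 9}; (ii) for each edge, some bag contains both endpoints; (iii) the bags containing any fixed vertex form a subtree. All hold, so the decomposition is valid with width 5 − 1 = 4.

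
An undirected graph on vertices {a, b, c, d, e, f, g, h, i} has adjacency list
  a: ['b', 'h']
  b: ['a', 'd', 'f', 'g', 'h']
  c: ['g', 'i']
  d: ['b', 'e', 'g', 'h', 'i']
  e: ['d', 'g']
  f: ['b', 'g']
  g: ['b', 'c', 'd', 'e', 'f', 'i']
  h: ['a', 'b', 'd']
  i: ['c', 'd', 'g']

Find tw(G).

A width-2 tree decomposition is:
Bags: B1 = {d, e, g}  B2 = {b, d, g}  B3 = {d, g, i}  B4 = {b, d, h}  B5 = {c, g, i}  B6 = {b, f, g}  B7 = {a, b, h}
Tree: B1–B2, B1–B3, B2–B4, B3–B5, B2–B6, B4–B7
Each bag holds 3 vertices, so the decomposition has width 2, which upper-bounds the treewidth. On the other hand G contains the 3-clique {d, e, g}. A clique must lie in a single bag of any decomposition, so no decomposition can have width below 2. Combining the bounds, tw(G) = 2.

2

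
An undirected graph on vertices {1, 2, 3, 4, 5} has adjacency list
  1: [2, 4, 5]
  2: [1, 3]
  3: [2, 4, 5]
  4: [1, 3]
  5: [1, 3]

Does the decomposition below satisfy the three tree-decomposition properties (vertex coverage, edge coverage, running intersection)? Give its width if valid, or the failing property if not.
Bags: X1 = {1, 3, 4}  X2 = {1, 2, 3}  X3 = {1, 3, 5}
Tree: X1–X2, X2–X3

Vertex coverage: the bags together contain {1, 2, 3, 4, 5}, the full vertex set. Edge coverage: each edge of G has both endpoints in at least one bag. Running intersection: for every vertex, the bags containing it form a connected subtree. All three properties hold, so this is a valid tree decomposition of width max|bag| − 1 = 2, and hence tw(G) ≤ 2.

Yes; width 2.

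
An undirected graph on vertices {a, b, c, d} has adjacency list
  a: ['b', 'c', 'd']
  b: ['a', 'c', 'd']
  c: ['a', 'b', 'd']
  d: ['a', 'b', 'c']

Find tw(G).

3

A width-3 tree decomposition is:
Bags: B1 = {a, b, c, d}
Tree: (single bag)
With just one bag of size 4, the width is 4 − 1 = 3, so tw(G) ≤ 3. For the lower bound, the 4 vertices {a, b, c, d} are pairwise adjacent, and any tree decomposition puts a clique entirely inside one bag — forcing width ≥ 3. Therefore the treewidth is 3.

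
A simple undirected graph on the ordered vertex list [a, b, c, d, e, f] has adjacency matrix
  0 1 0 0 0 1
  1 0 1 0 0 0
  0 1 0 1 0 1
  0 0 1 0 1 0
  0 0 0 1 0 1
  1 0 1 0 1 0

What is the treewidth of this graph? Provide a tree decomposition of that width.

Treewidth 2.
Bags: B1 = {a, b, f}  B2 = {b, c, f}  B3 = {c, e, f}  B4 = {c, d, e}
Tree: B1–B2, B2–B3, B3–B4

The largest bag has 3 vertices, giving width 2; this decomposition certifies tw(G) ≤ 2. For the lower bound, G contains the cycle a–b–c–f–a, so G is not a forest; only forests have treewidth ≤ 1, hence tw(G) ≥ 2. Therefore the treewidth is 2.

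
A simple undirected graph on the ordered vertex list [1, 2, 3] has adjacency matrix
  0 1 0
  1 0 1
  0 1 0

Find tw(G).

1

A width-1 tree decomposition is:
Bags: B1 = {1, 2}  B2 = {2, 3}
Tree: B1–B2
Each bag holds 2 vertices, so the decomposition has width 1, which upper-bounds the treewidth. Since G has at least one edge (e.g. 1–2), it is not an edgeless graph, so tw(G) ≥ 1. Therefore the treewidth is 1.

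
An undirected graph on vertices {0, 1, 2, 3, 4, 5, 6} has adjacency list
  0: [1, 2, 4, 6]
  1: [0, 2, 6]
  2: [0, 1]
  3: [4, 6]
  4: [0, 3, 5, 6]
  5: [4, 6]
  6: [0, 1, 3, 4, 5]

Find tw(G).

2

A width-2 tree decomposition is:
Bags: B1 = {0, 4, 6}  B2 = {0, 1, 6}  B3 = {3, 4, 6}  B4 = {0, 1, 2}  B5 = {4, 5, 6}
Tree: B1–B2, B1–B3, B2–B4, B3–B5
The largest bag has 3 vertices, giving width 2; this decomposition certifies tw(G) ≤ 2. Conversely, {0, 1, 2} is a clique of size 3, and the vertices of any clique must share a bag in every tree decomposition; so some bag has ≥ 3 vertices and tw(G) ≥ 2. The upper and lower bounds meet at 2, so that is the treewidth.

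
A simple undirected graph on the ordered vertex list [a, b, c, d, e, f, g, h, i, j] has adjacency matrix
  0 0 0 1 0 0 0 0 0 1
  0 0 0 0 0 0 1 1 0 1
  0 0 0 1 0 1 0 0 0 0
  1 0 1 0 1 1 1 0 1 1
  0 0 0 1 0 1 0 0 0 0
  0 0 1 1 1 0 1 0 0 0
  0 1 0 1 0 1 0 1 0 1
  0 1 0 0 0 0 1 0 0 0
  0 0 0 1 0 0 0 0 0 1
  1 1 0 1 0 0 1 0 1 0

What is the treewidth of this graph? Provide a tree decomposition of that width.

Treewidth 2.
One such decomposition:
Bags: B1 = {d, f, g}  B2 = {d, e, f}  B3 = {d, g, j}  B4 = {b, g, j}  B5 = {b, g, h}  B6 = {c, d, f}  B7 = {a, d, j}  B8 = {d, i, j}
Tree: B1–B2, B1–B3, B3–B4, B4–B5, B1–B6, B3–B7, B7–B8

Every bag has size at most 3, so the width is 3 − 1 = 2 and tw(G) ≤ 2. Conversely, {a, d, j} is a clique of size 3, and the vertices of any clique must share a bag in every tree decomposition; so some bag has ≥ 3 vertices and tw(G) ≥ 2. Therefore the treewidth is 2.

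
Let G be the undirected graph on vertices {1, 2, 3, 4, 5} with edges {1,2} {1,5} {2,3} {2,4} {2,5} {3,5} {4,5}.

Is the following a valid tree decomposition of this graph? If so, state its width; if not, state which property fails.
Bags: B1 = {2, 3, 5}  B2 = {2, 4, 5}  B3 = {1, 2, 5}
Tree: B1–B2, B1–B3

Yes; width 2.

Vertex coverage: the bags together contain {1, 2, 3, 4, 5}, the full vertex set. Edge coverage: each edge of G has both endpoints in at least one bag. Running intersection: for every vertex, the bags containing it form a connected subtree. All three properties hold, so this is a valid tree decomposition of width max|bag| − 1 = 2, and hence tw(G) ≤ 2.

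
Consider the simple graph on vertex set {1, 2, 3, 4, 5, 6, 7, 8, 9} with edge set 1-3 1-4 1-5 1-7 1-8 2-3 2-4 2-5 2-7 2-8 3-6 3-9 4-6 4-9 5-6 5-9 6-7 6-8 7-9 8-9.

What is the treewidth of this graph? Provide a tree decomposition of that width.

Every bag has size at most 5, so the width is 5 − 1 = 4 and tw(G) ≤ 4. For the lower bound: the 5 vertex sets {2,8}, {3,6}, {1,5}, {9}, {4} are disjoint, each induces a connected subgraph, and every pair is joined by at least one edge of G. Contracting each set to a single vertex therefore yields K_{5} as a minor, and since treewidth is minor-monotone, tw(G) ≥ tw(K_{5}) = 4. Hence tw(G) = 4 exactly.

Treewidth 4.
Bags: B1 = {1, 2, 6, 8, 9}  B2 = {1, 2, 3, 6, 9}  B3 = {1, 2, 5, 6, 9}  B4 = {1, 2, 4, 6, 9}  B5 = {1, 2, 6, 7, 9}
Tree: B1–B2, B2–B3, B3–B4, B4–B5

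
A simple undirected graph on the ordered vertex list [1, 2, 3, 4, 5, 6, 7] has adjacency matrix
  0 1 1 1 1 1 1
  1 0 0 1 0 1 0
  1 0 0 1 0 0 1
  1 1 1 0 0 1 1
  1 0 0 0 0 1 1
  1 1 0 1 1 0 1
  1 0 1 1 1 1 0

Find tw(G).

3

A width-3 tree decomposition is:
Bags: B1 = {1, 4, 6, 7}  B2 = {1, 5, 6, 7}  B3 = {1, 2, 4, 6}  B4 = {1, 3, 4, 7}
Tree: B1–B2, B1–B3, B1–B4
Each bag holds 4 vertices, so the decomposition has width 3, which upper-bounds the treewidth. Conversely, {1, 3, 4, 7} is a clique of size 4, and the vertices of any clique must share a bag in every tree decomposition; so some bag has ≥ 4 vertices and tw(G) ≥ 3. Combining the bounds, tw(G) = 3.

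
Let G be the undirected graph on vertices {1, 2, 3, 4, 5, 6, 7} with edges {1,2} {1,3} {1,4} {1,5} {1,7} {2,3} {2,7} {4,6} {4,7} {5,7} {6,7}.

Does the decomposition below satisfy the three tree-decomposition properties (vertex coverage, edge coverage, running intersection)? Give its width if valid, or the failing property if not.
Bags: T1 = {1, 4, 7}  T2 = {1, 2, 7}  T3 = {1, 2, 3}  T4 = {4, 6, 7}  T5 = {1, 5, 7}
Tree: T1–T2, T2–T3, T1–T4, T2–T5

Vertex coverage: the bags together contain {1, 2, 3, 4, 5, 6, 7}, the full vertex set. Edge coverage: each edge of G has both endpoints in at least one bag. Running intersection: for every vertex, the bags containing it form a connected subtree. All three properties hold, so this is a valid tree decomposition of width max|bag| − 1 = 2, and hence tw(G) ≤ 2.

Yes; width 2.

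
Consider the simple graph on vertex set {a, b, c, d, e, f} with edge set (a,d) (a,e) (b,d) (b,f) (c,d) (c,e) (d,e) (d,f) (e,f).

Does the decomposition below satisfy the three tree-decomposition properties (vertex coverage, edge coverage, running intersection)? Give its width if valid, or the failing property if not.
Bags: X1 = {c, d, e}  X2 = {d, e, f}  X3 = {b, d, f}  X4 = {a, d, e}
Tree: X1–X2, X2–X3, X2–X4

Yes; width 2.

Vertex coverage: the bags together contain {a, b, c, d, e, f}, the full vertex set. Edge coverage: each edge of G has both endpoints in at least one bag. Running intersection: for every vertex, the bags containing it form a connected subtree. All three properties hold, so this is a valid tree decomposition of width max|bag| − 1 = 2, and hence tw(G) ≤ 2.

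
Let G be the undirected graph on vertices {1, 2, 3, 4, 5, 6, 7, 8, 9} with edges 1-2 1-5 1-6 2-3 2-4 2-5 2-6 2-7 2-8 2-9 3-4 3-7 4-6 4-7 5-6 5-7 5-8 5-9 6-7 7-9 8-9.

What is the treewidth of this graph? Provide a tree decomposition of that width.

Treewidth 3.
One such decomposition:
Bags: B1 = {2, 5, 7, 9}  B2 = {2, 5, 6, 7}  B3 = {1, 2, 5, 6}  B4 = {2, 4, 6, 7}  B5 = {2, 5, 8, 9}  B6 = {2, 3, 4, 7}
Tree: B1–B2, B2–B3, B2–B4, B1–B5, B4–B6

Every bag has size at most 4, so the width is 4 − 1 = 3 and tw(G) ≤ 3. Conversely, {2, 3, 4, 7} is a clique of size 4, and the vertices of any clique must share a bag in every tree decomposition; so some bag has ≥ 4 vertices and tw(G) ≥ 3. Combining the bounds, tw(G) = 3.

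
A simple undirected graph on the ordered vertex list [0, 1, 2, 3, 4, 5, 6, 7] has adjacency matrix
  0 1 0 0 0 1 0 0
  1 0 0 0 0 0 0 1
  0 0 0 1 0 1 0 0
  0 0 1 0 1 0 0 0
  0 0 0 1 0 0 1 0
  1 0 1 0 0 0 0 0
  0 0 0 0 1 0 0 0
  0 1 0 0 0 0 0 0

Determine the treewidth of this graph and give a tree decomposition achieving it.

Every bag has size at most 2, so the width is 2 − 1 = 1 and tw(G) ≤ 1. G has an edge, so its treewidth is at least 1. The upper and lower bounds meet at 1, so that is the treewidth.

Treewidth 1.
Bags: B1 = {4, 6}  B2 = {3, 4}  B3 = {2, 3}  B4 = {2, 5}  B5 = {0, 5}  B6 = {0, 1}  B7 = {1, 7}
Tree: B1–B2, B2–B3, B3–B4, B4–B5, B5–B6, B6–B7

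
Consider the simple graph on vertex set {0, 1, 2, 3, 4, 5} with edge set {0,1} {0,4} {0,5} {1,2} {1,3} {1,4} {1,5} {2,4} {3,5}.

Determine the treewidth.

2

A width-2 tree decomposition is:
Bags: B1 = {0, 1, 5}  B2 = {1, 3, 5}  B3 = {0, 1, 4}  B4 = {1, 2, 4}
Tree: B1–B2, B1–B3, B3–B4
Each bag holds 3 vertices, so the decomposition has width 2, which upper-bounds the treewidth. For the lower bound, the 3 vertices {0, 1, 4} are pairwise adjacent, and any tree decomposition puts a clique entirely inside one bag — forcing width ≥ 2. The upper and lower bounds meet at 2, so that is the treewidth.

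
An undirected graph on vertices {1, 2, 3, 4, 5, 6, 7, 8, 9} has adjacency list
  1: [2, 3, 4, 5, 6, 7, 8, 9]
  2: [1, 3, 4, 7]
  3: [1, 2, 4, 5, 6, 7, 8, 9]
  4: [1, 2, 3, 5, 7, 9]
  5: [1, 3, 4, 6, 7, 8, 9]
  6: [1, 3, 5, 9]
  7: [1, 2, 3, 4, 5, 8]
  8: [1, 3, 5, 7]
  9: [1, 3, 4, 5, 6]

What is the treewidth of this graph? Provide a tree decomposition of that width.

Treewidth 4.
One such decomposition:
Bags: B1 = {1, 3, 5, 7, 8}  B2 = {1, 3, 4, 5, 7}  B3 = {1, 3, 4, 5, 9}  B4 = {1, 3, 5, 6, 9}  B5 = {1, 2, 3, 4, 7}
Tree: B1–B2, B2–B3, B3–B4, B2–B5

The largest bag has 5 vertices, giving width 4; this decomposition certifies tw(G) ≤ 4. Conversely, {1, 2, 3, 4, 7} is a clique of size 5, and the vertices of any clique must share a bag in every tree decomposition; so some bag has ≥ 5 vertices and tw(G) ≥ 4. The upper and lower bounds meet at 4, so that is the treewidth.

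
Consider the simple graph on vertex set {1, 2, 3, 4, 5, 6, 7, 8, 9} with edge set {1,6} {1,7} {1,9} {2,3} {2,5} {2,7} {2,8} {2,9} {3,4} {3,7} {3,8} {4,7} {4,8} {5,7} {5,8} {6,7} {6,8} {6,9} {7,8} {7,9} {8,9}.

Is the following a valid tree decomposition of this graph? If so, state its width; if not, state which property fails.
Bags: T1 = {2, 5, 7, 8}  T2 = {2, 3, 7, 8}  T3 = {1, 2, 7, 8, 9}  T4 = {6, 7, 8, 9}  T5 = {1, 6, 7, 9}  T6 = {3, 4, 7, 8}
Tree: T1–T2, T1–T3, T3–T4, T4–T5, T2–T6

No — bags containing vertex 1 are not connected in the tree.

A tree decomposition must satisfy three properties: every vertex lies in some bag; for every edge, both endpoints lie together in some bag; and for every vertex, the bags containing it form a connected subtree. Here bags containing vertex 1 are not connected in the tree, so the decomposition is invalid.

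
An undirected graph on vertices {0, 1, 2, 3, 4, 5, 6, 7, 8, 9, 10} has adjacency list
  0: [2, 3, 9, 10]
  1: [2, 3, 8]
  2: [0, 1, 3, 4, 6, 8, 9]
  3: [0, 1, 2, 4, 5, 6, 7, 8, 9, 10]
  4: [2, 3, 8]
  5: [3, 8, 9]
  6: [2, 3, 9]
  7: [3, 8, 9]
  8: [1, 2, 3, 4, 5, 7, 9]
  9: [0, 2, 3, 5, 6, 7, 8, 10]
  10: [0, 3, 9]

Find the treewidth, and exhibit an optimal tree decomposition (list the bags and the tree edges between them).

Treewidth 3.
Bags: B1 = {0, 2, 3, 9}  B2 = {2, 3, 8, 9}  B3 = {2, 3, 4, 8}  B4 = {3, 7, 8, 9}  B5 = {0, 3, 9, 10}  B6 = {3, 5, 8, 9}  B7 = {1, 2, 3, 8}  B8 = {2, 3, 6, 9}
Tree: B1–B2, B2–B3, B2–B4, B1–B5, B4–B6, B3–B7, B2–B8

Each bag holds 4 vertices, so the decomposition has width 3, which upper-bounds the treewidth. Conversely, {1, 2, 3, 8} is a clique of size 4, and the vertices of any clique must share a bag in every tree decomposition; so some bag has ≥ 4 vertices and tw(G) ≥ 3. Therefore the treewidth is 3.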